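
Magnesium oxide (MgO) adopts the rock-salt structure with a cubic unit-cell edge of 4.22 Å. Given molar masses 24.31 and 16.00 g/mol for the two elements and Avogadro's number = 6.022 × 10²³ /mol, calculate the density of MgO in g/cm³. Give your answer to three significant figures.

3.56 g/cm³

The rock-salt structure contains Z = 4 formula units per cell; M(MgO) = 24.31 + 16.00 = 40.31 g/mol.
a³ = (4.220 × 10^-8 cm)³ = 7.515 × 10^-23 cm³.
ρ = 4 × 40.31 / (6.022 × 10²³ × 7.515 × 10^-23) = 3.563 g/cm³.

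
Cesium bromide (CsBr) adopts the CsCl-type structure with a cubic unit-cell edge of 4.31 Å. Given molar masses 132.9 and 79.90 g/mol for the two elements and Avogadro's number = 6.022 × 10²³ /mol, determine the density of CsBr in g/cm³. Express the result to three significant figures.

The CsCl-type structure contains Z = 1 formula unit per cell; M(CsBr) = 132.9 + 79.90 = 212.8 g/mol.
a³ = (4.310 × 10^-8 cm)³ = 8.006 × 10^-23 cm³.
ρ = 1 × 212.8 / (6.022 × 10²³ × 8.006 × 10^-23) = 4.414 g/cm³.

4.41 g/cm³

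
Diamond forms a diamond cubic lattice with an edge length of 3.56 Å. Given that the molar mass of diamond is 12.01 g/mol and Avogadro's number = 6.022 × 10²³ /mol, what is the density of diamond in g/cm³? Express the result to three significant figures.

A diamond cubic unit cell contains Z = 8 atoms.
Cell volume: a³ = (3.56 Å)³ = (3.560 × 10^-8 cm)³ = 4.512 × 10^-23 cm³.
ρ = Z·M/(N_A·a³) = 8 × 12.01 / (6.022 × 10²³ × 4.512 × 10^-23) = 3.536 g/cm³.

3.54 g/cm³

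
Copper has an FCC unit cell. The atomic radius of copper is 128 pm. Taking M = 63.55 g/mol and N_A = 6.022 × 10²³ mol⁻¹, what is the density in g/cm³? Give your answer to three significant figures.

In an FCC lattice, atoms touch along the face diagonal, so √2·a = 4r, giving a = 362.0 pm = 3.620 × 10^-8 cm.
With Z = 4, ρ = Z·M/(N_A·a³) = 4 × 63.55 / (6.022 × 10²³ × 4.745 × 10^-23) = 8.895 g/cm³.

8.90 g/cm³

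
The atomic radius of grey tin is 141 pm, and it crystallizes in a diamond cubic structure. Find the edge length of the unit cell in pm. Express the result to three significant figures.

In a diamond cubic lattice, nearest neighbors lie along the body diagonal with √3·a = 8r.
a = 8r/√3 = 8 × 141 / 1.7321 = 651 pm.

651 pm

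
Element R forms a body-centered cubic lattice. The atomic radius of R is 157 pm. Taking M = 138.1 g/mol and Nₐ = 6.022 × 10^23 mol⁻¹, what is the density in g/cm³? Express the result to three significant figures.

In a BCC lattice, atoms touch along the body diagonal, so √3·a = 4r, giving a = 362.6 pm = 3.626 × 10^-8 cm.
With Z = 2, ρ = Z·M/(N_A·a³) = 2 × 138.1 / (6.022 × 10²³ × 4.766 × 10^-23) = 9.622 g/cm³.

9.62 g/cm³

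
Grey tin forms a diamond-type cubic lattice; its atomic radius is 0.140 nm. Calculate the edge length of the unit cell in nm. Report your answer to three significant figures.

In a diamond cubic lattice, nearest neighbors lie along the body diagonal with √3·a = 8r.
a = 8r/√3 = 8 × 0.140 / 1.7321 = 0.647 nm.

0.647 nm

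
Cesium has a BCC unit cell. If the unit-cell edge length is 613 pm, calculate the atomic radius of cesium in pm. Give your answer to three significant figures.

In a BCC lattice, atoms touch along the body diagonal, so √3·a = 4r.
r = √3·a/4 = 1.7321 × 613 / 4 = 265 pm.

265 pm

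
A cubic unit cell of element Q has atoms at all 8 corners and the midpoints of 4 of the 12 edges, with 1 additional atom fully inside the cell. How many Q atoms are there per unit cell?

3

Corner atoms are shared by 8 cells (1/8 each), edge atoms by 4 (1/4 each), interior atoms are unshared.
Net atoms = 8 × 1/8 + 4 × 1/4 + 1 = 1 + 1 + 1 = 3.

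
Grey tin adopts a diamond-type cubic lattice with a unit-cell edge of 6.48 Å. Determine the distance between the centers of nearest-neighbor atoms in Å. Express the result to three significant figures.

In a diamond cubic structure, nearest neighbors lie along the body diagonal with √3·a = 8r; the nearest-neighbor distance equals 2r = 0.4330·a.
d = 0.4330 × 6.48 = 2.81 Å.

2.81 Å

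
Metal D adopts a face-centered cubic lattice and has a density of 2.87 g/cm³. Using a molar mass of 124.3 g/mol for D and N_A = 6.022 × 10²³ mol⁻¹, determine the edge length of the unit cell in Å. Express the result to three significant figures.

With Z = 4 atoms per FCC cell, a³ = Z·M/(N_A·ρ) = 4 × 124.3 / (6.022 × 10²³ × 2.870 g/cm³) = 2.877 × 10^-22 cm³.
a = (2.877 × 10^-22)^(1/3) = 6.601 × 10^-8 cm = 6.60 Å.

6.60 Å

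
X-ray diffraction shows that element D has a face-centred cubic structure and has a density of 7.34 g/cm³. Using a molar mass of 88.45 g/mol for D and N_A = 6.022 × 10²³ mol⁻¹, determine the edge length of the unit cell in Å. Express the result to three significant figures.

4.31 Å

With Z = 4 atoms per FCC cell, a³ = Z·M/(N_A·ρ) = 4 × 88.45 / (6.022 × 10²³ × 7.340 g/cm³) = 8.004 × 10^-23 cm³.
a = (8.004 × 10^-23)^(1/3) = 4.310 × 10^-8 cm = 4.31 Å.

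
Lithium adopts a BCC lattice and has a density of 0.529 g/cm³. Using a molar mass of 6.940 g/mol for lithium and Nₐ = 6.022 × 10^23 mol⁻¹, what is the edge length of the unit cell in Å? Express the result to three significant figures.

With Z = 2 atoms per BCC cell, a³ = Z·M/(N_A·ρ) = 2 × 6.940 / (6.022 × 10²³ × 0.5290 g/cm³) = 4.357 × 10^-23 cm³.
a = (4.357 × 10^-23)^(1/3) = 3.519 × 10^-8 cm = 3.52 Å.

3.52 Å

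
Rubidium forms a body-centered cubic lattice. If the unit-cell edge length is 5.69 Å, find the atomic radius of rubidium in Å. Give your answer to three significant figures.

In a BCC lattice, atoms touch along the body diagonal, so √3·a = 4r.
r = √3·a/4 = 1.7321 × 5.69 / 4 = 2.46 Å.

2.46 Å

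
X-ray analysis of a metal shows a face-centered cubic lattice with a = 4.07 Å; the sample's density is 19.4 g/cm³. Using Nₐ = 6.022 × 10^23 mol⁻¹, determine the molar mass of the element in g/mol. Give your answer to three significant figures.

197 g/mol

An FCC cell has Z = 4 atoms; a = 4.070 × 10^-8 cm.
M = ρ·N_A·a³/Z = 19.4 × 6.022 × 10²³ × 6.742 × 10^-23 / 4 = 197 g/mol.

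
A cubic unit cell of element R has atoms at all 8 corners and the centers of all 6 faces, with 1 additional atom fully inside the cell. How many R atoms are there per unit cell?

Corner atoms are shared by 8 cells (1/8 each), face atoms by 2 (1/2 each), interior atoms are unshared.
Net atoms = 8 × 1/8 + 6 × 1/2 + 1 = 1 + 3 + 1 = 5.

5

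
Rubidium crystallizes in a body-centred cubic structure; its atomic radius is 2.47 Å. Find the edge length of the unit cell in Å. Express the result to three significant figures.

In a BCC lattice, atoms touch along the body diagonal, so √3·a = 4r.
a = 4r/√3 = 4 × 2.47 / 1.7321 = 5.70 Å.

5.70 Å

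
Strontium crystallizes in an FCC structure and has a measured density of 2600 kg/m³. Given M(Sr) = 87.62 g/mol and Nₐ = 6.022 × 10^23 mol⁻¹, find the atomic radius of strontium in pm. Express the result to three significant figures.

215 pm

For an FCC cell (Z = 4), a³ = Z·M/(N_A·ρ) = 4 × 87.62 / (6.022 × 10²³ × 2.600) = 2.238 × 10^-22 cm³, so a = 6.072 × 10^-8 cm = 607.2 pm.
Atoms touch along the face diagonal, so √2·a = 4r, so r = 0.3536 × a = 215 pm.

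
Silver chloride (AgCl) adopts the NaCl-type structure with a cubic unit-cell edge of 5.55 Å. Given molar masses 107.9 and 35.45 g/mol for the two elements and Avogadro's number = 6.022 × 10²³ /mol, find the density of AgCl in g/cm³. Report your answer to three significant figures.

The NaCl-type structure contains Z = 4 formula units per cell; M(AgCl) = 107.9 + 35.45 = 143.35 g/mol.
a³ = (5.550 × 10^-8 cm)³ = 1.710 × 10^-22 cm³.
ρ = 4 × 143.35 / (6.022 × 10²³ × 1.710 × 10^-22) = 5.570 g/cm³.

5.57 g/cm³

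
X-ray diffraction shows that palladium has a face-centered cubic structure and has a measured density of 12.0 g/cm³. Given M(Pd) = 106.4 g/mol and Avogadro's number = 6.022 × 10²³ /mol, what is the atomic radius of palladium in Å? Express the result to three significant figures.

For an FCC cell (Z = 4), a³ = Z·M/(N_A·ρ) = 4 × 106.4 / (6.022 × 10²³ × 12.00) = 5.890 × 10^-23 cm³, so a = 3.891 × 10^-8 cm = 3.891 Å.
Atoms touch along the face diagonal, so √2·a = 4r, so r = 0.3536 × a = 1.38 Å.

1.38 Å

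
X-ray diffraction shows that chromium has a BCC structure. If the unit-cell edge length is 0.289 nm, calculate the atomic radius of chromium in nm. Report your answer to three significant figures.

0.125 nm

In a BCC lattice, atoms touch along the body diagonal, so √3·a = 4r.
r = √3·a/4 = 1.7321 × 0.289 / 4 = 0.125 nm.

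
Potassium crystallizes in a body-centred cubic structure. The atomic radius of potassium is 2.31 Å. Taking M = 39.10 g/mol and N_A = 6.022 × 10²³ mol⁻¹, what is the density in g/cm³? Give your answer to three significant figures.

0.855 g/cm³

In a BCC lattice, atoms touch along the body diagonal, so √3·a = 4r, giving a = 5.335 Å = 5.335 × 10^-8 cm.
With Z = 2, ρ = Z·M/(N_A·a³) = 2 × 39.10 / (6.022 × 10²³ × 1.518 × 10^-22) = 0.8553 g/cm³.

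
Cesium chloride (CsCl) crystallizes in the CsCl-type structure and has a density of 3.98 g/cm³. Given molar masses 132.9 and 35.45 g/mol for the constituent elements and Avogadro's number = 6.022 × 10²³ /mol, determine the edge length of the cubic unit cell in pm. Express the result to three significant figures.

M(CsCl) = 168.35 g/mol; Z = 1 formula unit per cell.
a³ = Z·M/(N_A·ρ) = 1 × 168.35 / (6.022 × 10²³ × 3.98) = 7.024 × 10^-23 cm³, so a = 4.126 × 10^-8 cm = 413 pm.

413 pm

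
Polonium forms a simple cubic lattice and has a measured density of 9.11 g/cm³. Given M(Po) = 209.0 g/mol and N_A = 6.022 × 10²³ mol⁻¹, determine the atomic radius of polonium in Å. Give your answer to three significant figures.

For a simple cubic cell (Z = 1), a³ = Z·M/(N_A·ρ) = 1 × 209.0 / (6.022 × 10²³ × 9.110) = 3.810 × 10^-23 cm³, so a = 3.365 × 10^-8 cm = 3.365 Å.
Atoms touch along the cell edge, so a = 2r, so r = 0.5000 × a = 1.68 Å.

1.68 Å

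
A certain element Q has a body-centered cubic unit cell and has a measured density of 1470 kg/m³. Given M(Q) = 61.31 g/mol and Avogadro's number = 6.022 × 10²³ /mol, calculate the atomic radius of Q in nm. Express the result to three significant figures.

For a BCC cell (Z = 2), a³ = Z·M/(N_A·ρ) = 2 × 61.31 / (6.022 × 10²³ × 1.470) = 1.385 × 10^-22 cm³, so a = 5.174 × 10^-8 cm = 0.5174 nm.
Atoms touch along the body diagonal, so √3·a = 4r, so r = 0.4330 × a = 0.224 nm.

0.224 nm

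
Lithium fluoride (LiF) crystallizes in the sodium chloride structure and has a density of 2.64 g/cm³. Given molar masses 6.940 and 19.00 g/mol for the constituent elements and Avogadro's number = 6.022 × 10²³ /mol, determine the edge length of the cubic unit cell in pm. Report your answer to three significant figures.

403 pm

M(LiF) = 25.94 g/mol; Z = 4 formula units per cell.
a³ = Z·M/(N_A·ρ) = 4 × 25.94 / (6.022 × 10²³ × 2.64) = 6.527 × 10^-23 cm³, so a = 4.026 × 10^-8 cm = 403 pm.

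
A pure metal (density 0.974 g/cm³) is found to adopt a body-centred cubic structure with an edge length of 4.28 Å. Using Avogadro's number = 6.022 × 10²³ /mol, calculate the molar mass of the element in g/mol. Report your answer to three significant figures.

A BCC cell has Z = 2 atoms; a = 4.280 × 10^-8 cm.
M = ρ·N_A·a³/Z = 0.974 × 6.022 × 10²³ × 7.840 × 10^-23 / 2 = 23.0 g/mol.

23.0 g/mol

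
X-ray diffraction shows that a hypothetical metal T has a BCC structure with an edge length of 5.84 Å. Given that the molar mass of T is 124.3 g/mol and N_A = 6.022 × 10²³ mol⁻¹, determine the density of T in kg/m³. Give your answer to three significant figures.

2070 kg/m³

A BCC unit cell contains Z = 2 atoms.
Cell volume: a³ = (5.84 Å)³ = (5.840 × 10^-8 cm)³ = 1.992 × 10^-22 cm³.
ρ = Z·M/(N_A·a³) = 2 × 124.3 / (6.022 × 10²³ × 1.992 × 10^-22) = 2.073 g/cm³ = 2070 kg/m³.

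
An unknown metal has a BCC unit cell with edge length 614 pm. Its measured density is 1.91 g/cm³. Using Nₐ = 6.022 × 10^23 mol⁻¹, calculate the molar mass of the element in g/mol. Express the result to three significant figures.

133 g/mol

A BCC cell has Z = 2 atoms; a = 6.140 × 10^-8 cm.
M = ρ·N_A·a³/Z = 1.91 × 6.022 × 10²³ × 2.315 × 10^-22 / 2 = 133 g/mol.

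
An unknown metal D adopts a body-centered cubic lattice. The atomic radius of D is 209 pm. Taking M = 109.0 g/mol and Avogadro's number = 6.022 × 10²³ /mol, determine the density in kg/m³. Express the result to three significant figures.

In a BCC lattice, atoms touch along the body diagonal, so √3·a = 4r, giving a = 482.7 pm = 4.827 × 10^-8 cm.
With Z = 2, ρ = Z·M/(N_A·a³) = 2 × 109.0 / (6.022 × 10²³ × 1.124 × 10^-22) = 3.219 g/cm³ = 3220 kg/m³.

3220 kg/m³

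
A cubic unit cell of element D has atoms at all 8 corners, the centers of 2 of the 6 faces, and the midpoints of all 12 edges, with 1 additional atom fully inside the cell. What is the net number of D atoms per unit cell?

Corner atoms are shared by 8 cells (1/8 each), face atoms by 2 (1/2 each), edge atoms by 4 (1/4 each), interior atoms are unshared.
Net atoms = 8 × 1/8 + 2 × 1/2 + 12 × 1/4 + 1 = 1 + 1 + 3 + 1 = 6.

6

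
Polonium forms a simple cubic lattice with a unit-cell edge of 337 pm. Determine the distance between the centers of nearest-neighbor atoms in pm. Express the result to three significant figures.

In a simple cubic structure, atoms touch along the cell edge, so a = 2r; the nearest-neighbor distance equals 2r = 1.000·a.
d = 1.000 × 337 = 337 pm.

337 pm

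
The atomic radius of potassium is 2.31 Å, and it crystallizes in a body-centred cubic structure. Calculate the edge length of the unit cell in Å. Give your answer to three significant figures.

5.33 Å

In a BCC lattice, atoms touch along the body diagonal, so √3·a = 4r.
a = 4r/√3 = 4 × 2.31 / 1.7321 = 5.33 Å.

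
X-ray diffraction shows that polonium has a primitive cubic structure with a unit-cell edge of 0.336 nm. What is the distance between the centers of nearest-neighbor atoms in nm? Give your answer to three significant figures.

In a simple cubic structure, atoms touch along the cell edge, so a = 2r; the nearest-neighbor distance equals 2r = 1.000·a.
d = 1.000 × 0.336 = 0.336 nm.

0.336 nm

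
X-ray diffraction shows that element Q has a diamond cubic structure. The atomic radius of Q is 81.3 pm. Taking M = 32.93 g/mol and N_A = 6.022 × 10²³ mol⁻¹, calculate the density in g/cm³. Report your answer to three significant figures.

8.26 g/cm³

In a diamond cubic lattice, nearest neighbors lie along the body diagonal with √3·a = 8r, giving a = 375.5 pm = 3.755 × 10^-8 cm.
With Z = 8, ρ = Z·M/(N_A·a³) = 8 × 32.93 / (6.022 × 10²³ × 5.295 × 10^-23) = 8.262 g/cm³.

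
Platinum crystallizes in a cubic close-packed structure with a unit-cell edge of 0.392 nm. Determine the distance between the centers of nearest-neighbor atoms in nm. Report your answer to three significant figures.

0.277 nm

In an FCC structure, atoms touch along the face diagonal, so √2·a = 4r; the nearest-neighbor distance equals 2r = 0.7071·a.
d = 0.7071 × 0.392 = 0.277 nm.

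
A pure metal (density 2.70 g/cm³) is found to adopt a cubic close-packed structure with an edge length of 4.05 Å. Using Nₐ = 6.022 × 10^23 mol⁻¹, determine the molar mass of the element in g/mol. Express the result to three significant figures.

27.0 g/mol

An FCC cell has Z = 4 atoms; a = 4.050 × 10^-8 cm.
M = ρ·N_A·a³/Z = 2.70 × 6.022 × 10²³ × 6.643 × 10^-23 / 4 = 27.0 g/mol.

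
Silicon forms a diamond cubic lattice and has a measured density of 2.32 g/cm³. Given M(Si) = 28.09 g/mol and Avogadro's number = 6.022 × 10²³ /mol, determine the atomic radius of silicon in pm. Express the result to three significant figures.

118 pm

For a diamond cubic cell (Z = 8), a³ = Z·M/(N_A·ρ) = 8 × 28.09 / (6.022 × 10²³ × 2.320) = 1.608 × 10^-22 cm³, so a = 5.438 × 10^-8 cm = 543.8 pm.
Nearest neighbors lie along the body diagonal with √3·a = 8r, so r = 0.2165 × a = 118 pm.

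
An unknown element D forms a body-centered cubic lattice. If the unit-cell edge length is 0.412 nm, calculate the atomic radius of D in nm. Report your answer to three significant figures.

In a BCC lattice, atoms touch along the body diagonal, so √3·a = 4r.
r = √3·a/4 = 1.7321 × 0.412 / 4 = 0.178 nm.

0.178 nm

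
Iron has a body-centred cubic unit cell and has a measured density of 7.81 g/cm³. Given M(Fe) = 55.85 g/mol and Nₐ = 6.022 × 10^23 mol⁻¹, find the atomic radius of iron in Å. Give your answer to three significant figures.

For a BCC cell (Z = 2), a³ = Z·M/(N_A·ρ) = 2 × 55.85 / (6.022 × 10²³ × 7.810) = 2.375 × 10^-23 cm³, so a = 2.874 × 10^-8 cm = 2.874 Å.
Atoms touch along the body diagonal, so √3·a = 4r, so r = 0.4330 × a = 1.24 Å.

1.24 Å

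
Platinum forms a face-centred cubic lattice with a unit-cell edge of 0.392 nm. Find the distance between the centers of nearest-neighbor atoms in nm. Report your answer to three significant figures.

0.277 nm

In an FCC structure, atoms touch along the face diagonal, so √2·a = 4r; the nearest-neighbor distance equals 2r = 0.7071·a.
d = 0.7071 × 0.392 = 0.277 nm.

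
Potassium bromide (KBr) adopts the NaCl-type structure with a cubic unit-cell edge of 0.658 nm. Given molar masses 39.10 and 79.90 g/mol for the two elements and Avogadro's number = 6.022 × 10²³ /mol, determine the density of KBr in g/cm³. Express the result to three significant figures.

The NaCl-type structure contains Z = 4 formula units per cell; M(KBr) = 39.10 + 79.90 = 119.0 g/mol.
a³ = (6.580 × 10^-8 cm)³ = 2.849 × 10^-22 cm³.
ρ = 4 × 119.0 / (6.022 × 10²³ × 2.849 × 10^-22) = 2.775 g/cm³.

2.77 g/cm³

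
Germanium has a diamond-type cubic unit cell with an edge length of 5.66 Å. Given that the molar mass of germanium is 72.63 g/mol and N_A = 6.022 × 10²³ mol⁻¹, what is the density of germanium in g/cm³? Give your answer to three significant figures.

5.32 g/cm³

A diamond cubic unit cell contains Z = 8 atoms.
Cell volume: a³ = (5.66 Å)³ = (5.660 × 10^-8 cm)³ = 1.813 × 10^-22 cm³.
ρ = Z·M/(N_A·a³) = 8 × 72.63 / (6.022 × 10²³ × 1.813 × 10^-22) = 5.321 g/cm³.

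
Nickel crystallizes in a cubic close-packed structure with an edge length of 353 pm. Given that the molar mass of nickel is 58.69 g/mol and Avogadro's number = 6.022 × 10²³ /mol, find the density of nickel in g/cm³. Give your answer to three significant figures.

An FCC unit cell contains Z = 4 atoms.
Cell volume: a³ = (353 pm)³ = (3.530 × 10^-8 cm)³ = 4.399 × 10^-23 cm³.
ρ = Z·M/(N_A·a³) = 4 × 58.69 / (6.022 × 10²³ × 4.399 × 10^-23) = 8.863 g/cm³.

8.86 g/cm³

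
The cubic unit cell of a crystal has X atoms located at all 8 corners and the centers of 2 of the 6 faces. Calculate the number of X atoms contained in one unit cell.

2

Corner atoms are shared by 8 cells (1/8 each), face atoms by 2 (1/2 each).
Net atoms = 8 × 1/8 + 2 × 1/2 = 1 + 1 = 2.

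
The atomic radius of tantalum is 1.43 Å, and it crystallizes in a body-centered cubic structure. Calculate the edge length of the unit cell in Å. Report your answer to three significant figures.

3.30 Å

In a BCC lattice, atoms touch along the body diagonal, so √3·a = 4r.
a = 4r/√3 = 4 × 1.43 / 1.7321 = 3.30 Å.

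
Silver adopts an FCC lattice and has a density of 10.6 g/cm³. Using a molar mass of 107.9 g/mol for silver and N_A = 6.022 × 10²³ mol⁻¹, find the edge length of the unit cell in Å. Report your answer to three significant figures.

With Z = 4 atoms per FCC cell, a³ = Z·M/(N_A·ρ) = 4 × 107.9 / (6.022 × 10²³ × 10.60 g/cm³) = 6.761 × 10^-23 cm³.
a = (6.761 × 10^-23)^(1/3) = 4.074 × 10^-8 cm = 4.07 Å.

4.07 Å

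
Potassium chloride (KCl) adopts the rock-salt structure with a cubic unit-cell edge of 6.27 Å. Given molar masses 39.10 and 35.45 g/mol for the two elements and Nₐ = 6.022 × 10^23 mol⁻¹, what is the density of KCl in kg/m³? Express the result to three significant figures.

2010 kg/m³

The rock-salt structure contains Z = 4 formula units per cell; M(KCl) = 39.10 + 35.45 = 74.55 g/mol.
a³ = (6.270 × 10^-8 cm)³ = 2.465 × 10^-22 cm³.
ρ = 4 × 74.55 / (6.022 × 10²³ × 2.465 × 10^-22) = 2.009 g/cm³ = 2010 kg/m³.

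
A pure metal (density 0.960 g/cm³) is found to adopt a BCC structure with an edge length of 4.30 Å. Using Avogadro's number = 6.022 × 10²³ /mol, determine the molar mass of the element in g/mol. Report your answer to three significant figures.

A BCC cell has Z = 2 atoms; a = 4.300 × 10^-8 cm.
M = ρ·N_A·a³/Z = 0.960 × 6.022 × 10²³ × 7.951 × 10^-23 / 2 = 23.0 g/mol.

23.0 g/mol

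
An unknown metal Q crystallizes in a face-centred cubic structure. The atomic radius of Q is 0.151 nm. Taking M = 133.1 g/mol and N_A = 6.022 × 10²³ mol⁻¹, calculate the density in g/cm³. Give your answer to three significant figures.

In an FCC lattice, atoms touch along the face diagonal, so √2·a = 4r, giving a = 0.4271 nm = 4.271 × 10^-8 cm.
With Z = 4, ρ = Z·M/(N_A·a³) = 4 × 133.1 / (6.022 × 10²³ × 7.791 × 10^-23) = 11.35 g/cm³.

11.3 g/cm³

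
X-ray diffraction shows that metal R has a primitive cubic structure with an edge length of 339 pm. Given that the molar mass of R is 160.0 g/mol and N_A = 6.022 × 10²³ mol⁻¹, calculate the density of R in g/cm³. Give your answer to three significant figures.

6.82 g/cm³

A simple cubic unit cell contains Z = 1 atom.
Cell volume: a³ = (339 pm)³ = (3.390 × 10^-8 cm)³ = 3.896 × 10^-23 cm³.
ρ = Z·M/(N_A·a³) = 1 × 160.0 / (6.022 × 10²³ × 3.896 × 10^-23) = 6.820 g/cm³.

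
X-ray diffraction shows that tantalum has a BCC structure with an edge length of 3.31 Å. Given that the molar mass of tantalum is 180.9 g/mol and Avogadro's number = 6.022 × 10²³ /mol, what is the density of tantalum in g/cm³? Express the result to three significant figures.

A BCC unit cell contains Z = 2 atoms.
Cell volume: a³ = (3.31 Å)³ = (3.310 × 10^-8 cm)³ = 3.626 × 10^-23 cm³.
ρ = Z·M/(N_A·a³) = 2 × 180.9 / (6.022 × 10²³ × 3.626 × 10^-23) = 16.57 g/cm³.

16.6 g/cm³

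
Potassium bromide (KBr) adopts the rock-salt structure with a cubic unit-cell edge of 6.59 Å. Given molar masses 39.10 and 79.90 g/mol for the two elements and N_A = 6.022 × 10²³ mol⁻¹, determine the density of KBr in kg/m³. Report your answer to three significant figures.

The rock-salt structure contains Z = 4 formula units per cell; M(KBr) = 39.10 + 79.90 = 119.0 g/mol.
a³ = (6.590 × 10^-8 cm)³ = 2.862 × 10^-22 cm³.
ρ = 4 × 119.0 / (6.022 × 10²³ × 2.862 × 10^-22) = 2.762 g/cm³ = 2760 kg/m³.

2760 kg/m³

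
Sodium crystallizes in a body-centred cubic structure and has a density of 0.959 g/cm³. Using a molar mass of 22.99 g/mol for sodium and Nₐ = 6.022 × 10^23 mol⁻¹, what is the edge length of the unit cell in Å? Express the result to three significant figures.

4.30 Å

With Z = 2 atoms per BCC cell, a³ = Z·M/(N_A·ρ) = 2 × 22.99 / (6.022 × 10²³ × 0.9590 g/cm³) = 7.962 × 10^-23 cm³.
a = (7.962 × 10^-23)^(1/3) = 4.302 × 10^-8 cm = 4.30 Å.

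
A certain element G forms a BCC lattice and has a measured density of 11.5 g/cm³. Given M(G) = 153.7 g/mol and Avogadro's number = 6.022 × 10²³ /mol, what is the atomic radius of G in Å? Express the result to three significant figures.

1.53 Å

For a BCC cell (Z = 2), a³ = Z·M/(N_A·ρ) = 2 × 153.7 / (6.022 × 10²³ × 11.50) = 4.439 × 10^-23 cm³, so a = 3.541 × 10^-8 cm = 3.541 Å.
Atoms touch along the body diagonal, so √3·a = 4r, so r = 0.4330 × a = 1.53 Å.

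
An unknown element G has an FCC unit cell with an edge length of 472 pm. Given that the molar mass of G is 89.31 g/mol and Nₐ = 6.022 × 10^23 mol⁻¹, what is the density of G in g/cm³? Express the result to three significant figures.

An FCC unit cell contains Z = 4 atoms.
Cell volume: a³ = (472 pm)³ = (4.720 × 10^-8 cm)³ = 1.052 × 10^-22 cm³.
ρ = Z·M/(N_A·a³) = 4 × 89.31 / (6.022 × 10²³ × 1.052 × 10^-22) = 5.641 g/cm³.

5.64 g/cm³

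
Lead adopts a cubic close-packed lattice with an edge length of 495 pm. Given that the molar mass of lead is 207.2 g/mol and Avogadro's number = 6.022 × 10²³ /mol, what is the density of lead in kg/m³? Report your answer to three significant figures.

11300 kg/m³

An FCC unit cell contains Z = 4 atoms.
Cell volume: a³ = (495 pm)³ = (4.950 × 10^-8 cm)³ = 1.213 × 10^-22 cm³.
ρ = Z·M/(N_A·a³) = 4 × 207.2 / (6.022 × 10²³ × 1.213 × 10^-22) = 11.35 g/cm³ = 11300 kg/m³.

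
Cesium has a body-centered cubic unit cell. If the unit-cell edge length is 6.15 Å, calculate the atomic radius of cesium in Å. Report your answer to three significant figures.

In a BCC lattice, atoms touch along the body diagonal, so √3·a = 4r.
r = √3·a/4 = 1.7321 × 6.15 / 4 = 2.66 Å.

2.66 Å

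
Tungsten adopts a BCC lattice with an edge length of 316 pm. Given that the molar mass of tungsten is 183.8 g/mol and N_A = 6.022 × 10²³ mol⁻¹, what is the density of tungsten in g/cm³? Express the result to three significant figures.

19.3 g/cm³

A BCC unit cell contains Z = 2 atoms.
Cell volume: a³ = (316 pm)³ = (3.160 × 10^-8 cm)³ = 3.155 × 10^-23 cm³.
ρ = Z·M/(N_A·a³) = 2 × 183.8 / (6.022 × 10²³ × 3.155 × 10^-23) = 19.35 g/cm³.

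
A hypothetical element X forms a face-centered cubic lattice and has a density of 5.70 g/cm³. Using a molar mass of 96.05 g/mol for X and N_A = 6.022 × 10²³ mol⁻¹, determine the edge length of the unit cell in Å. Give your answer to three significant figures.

4.82 Å

With Z = 4 atoms per FCC cell, a³ = Z·M/(N_A·ρ) = 4 × 96.05 / (6.022 × 10²³ × 5.700 g/cm³) = 1.119 × 10^-22 cm³.
a = (1.119 × 10^-22)^(1/3) = 4.819 × 10^-8 cm = 4.82 Å.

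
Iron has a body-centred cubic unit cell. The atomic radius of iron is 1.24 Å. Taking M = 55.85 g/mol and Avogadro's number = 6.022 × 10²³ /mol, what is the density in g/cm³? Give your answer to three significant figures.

In a BCC lattice, atoms touch along the body diagonal, so √3·a = 4r, giving a = 2.864 Å = 2.864 × 10^-8 cm.
With Z = 2, ρ = Z·M/(N_A·a³) = 2 × 55.85 / (6.022 × 10²³ × 2.348 × 10^-23) = 7.899 g/cm³.

7.90 g/cm³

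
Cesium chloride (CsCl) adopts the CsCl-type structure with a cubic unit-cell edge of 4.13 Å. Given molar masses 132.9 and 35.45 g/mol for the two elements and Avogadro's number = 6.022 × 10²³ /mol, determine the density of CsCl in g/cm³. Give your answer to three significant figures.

3.97 g/cm³

The CsCl-type structure contains Z = 1 formula unit per cell; M(CsCl) = 132.9 + 35.45 = 168.35 g/mol.
a³ = (4.130 × 10^-8 cm)³ = 7.044 × 10^-23 cm³.
ρ = 1 × 168.35 / (6.022 × 10²³ × 7.044 × 10^-23) = 3.968 g/cm³.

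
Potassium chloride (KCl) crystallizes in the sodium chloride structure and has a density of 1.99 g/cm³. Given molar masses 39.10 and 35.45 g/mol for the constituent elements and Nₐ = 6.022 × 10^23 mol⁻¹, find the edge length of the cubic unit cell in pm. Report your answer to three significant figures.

629 pm

M(KCl) = 74.55 g/mol; Z = 4 formula units per cell.
a³ = Z·M/(N_A·ρ) = 4 × 74.55 / (6.022 × 10²³ × 1.99) = 2.488 × 10^-22 cm³, so a = 6.290 × 10^-8 cm = 629 pm.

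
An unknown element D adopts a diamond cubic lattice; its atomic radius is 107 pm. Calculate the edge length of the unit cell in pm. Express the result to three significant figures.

494 pm

In a diamond cubic lattice, nearest neighbors lie along the body diagonal with √3·a = 8r.
a = 8r/√3 = 8 × 107 / 1.7321 = 494 pm.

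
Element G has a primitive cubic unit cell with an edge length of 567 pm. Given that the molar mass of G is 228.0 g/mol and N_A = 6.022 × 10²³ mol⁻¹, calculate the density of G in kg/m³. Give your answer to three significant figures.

A simple cubic unit cell contains Z = 1 atom.
Cell volume: a³ = (567 pm)³ = (5.670 × 10^-8 cm)³ = 1.823 × 10^-22 cm³.
ρ = Z·M/(N_A·a³) = 1 × 228.0 / (6.022 × 10²³ × 1.823 × 10^-22) = 2.077 g/cm³ = 2080 kg/m³.

2080 kg/m³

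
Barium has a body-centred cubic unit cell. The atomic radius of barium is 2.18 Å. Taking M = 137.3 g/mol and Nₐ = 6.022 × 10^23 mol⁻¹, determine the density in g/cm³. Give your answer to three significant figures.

3.57 g/cm³

In a BCC lattice, atoms touch along the body diagonal, so √3·a = 4r, giving a = 5.034 Å = 5.034 × 10^-8 cm.
With Z = 2, ρ = Z·M/(N_A·a³) = 2 × 137.3 / (6.022 × 10²³ × 1.276 × 10^-22) = 3.573 g/cm³.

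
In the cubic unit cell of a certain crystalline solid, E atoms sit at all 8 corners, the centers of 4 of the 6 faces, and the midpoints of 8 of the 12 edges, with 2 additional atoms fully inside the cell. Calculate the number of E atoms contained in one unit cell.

Corner atoms are shared by 8 cells (1/8 each), face atoms by 2 (1/2 each), edge atoms by 4 (1/4 each), interior atoms are unshared.
Net atoms = 8 × 1/8 + 4 × 1/2 + 8 × 1/4 + 2 = 1 + 2 + 2 + 2 = 7.

7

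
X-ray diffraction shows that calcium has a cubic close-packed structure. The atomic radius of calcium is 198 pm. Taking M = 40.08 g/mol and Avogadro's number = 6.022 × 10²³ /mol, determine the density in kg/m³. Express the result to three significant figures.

In an FCC lattice, atoms touch along the face diagonal, so √2·a = 4r, giving a = 560.0 pm = 5.600 × 10^-8 cm.
With Z = 4, ρ = Z·M/(N_A·a³) = 4 × 40.08 / (6.022 × 10²³ × 1.756 × 10^-22) = 1.516 g/cm³ = 1520 kg/m³.

1520 kg/m³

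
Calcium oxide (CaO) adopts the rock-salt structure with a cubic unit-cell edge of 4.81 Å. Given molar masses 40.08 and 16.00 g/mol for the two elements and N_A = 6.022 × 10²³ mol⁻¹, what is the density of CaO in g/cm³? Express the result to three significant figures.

3.35 g/cm³

The rock-salt structure contains Z = 4 formula units per cell; M(CaO) = 40.08 + 16.00 = 56.08 g/mol.
a³ = (4.810 × 10^-8 cm)³ = 1.113 × 10^-22 cm³.
ρ = 4 × 56.08 / (6.022 × 10²³ × 1.113 × 10^-22) = 3.347 g/cm³.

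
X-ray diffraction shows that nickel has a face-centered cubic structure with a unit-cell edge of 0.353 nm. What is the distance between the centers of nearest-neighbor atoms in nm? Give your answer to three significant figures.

In an FCC structure, atoms touch along the face diagonal, so √2·a = 4r; the nearest-neighbor distance equals 2r = 0.7071·a.
d = 0.7071 × 0.353 = 0.250 nm.

0.250 nm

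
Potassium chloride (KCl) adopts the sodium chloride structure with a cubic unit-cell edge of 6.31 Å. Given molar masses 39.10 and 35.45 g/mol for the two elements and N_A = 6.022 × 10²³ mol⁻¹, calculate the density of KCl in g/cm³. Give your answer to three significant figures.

The sodium chloride structure contains Z = 4 formula units per cell; M(KCl) = 39.10 + 35.45 = 74.55 g/mol.
a³ = (6.310 × 10^-8 cm)³ = 2.512 × 10^-22 cm³.
ρ = 4 × 74.55 / (6.022 × 10²³ × 2.512 × 10^-22) = 1.971 g/cm³.

1.97 g/cm³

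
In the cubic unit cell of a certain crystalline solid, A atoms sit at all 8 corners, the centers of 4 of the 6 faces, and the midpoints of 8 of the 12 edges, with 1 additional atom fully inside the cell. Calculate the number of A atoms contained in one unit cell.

Corner atoms are shared by 8 cells (1/8 each), face atoms by 2 (1/2 each), edge atoms by 4 (1/4 each), interior atoms are unshared.
Net atoms = 8 × 1/8 + 4 × 1/2 + 8 × 1/4 + 1 = 1 + 2 + 2 + 1 = 6.

6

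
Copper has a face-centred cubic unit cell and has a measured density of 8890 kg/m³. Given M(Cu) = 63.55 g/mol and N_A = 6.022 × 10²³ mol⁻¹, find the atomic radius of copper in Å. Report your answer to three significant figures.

1.28 Å

For an FCC cell (Z = 4), a³ = Z·M/(N_A·ρ) = 4 × 63.55 / (6.022 × 10²³ × 8.890) = 4.748 × 10^-23 cm³, so a = 3.621 × 10^-8 cm = 3.621 Å.
Atoms touch along the face diagonal, so √2·a = 4r, so r = 0.3536 × a = 1.28 Å.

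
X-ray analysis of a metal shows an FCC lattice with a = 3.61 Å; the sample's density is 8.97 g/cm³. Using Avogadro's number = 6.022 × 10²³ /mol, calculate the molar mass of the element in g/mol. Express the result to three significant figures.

63.5 g/mol

An FCC cell has Z = 4 atoms; a = 3.610 × 10^-8 cm.
M = ρ·N_A·a³/Z = 8.97 × 6.022 × 10²³ × 4.705 × 10^-23 / 4 = 63.5 g/mol.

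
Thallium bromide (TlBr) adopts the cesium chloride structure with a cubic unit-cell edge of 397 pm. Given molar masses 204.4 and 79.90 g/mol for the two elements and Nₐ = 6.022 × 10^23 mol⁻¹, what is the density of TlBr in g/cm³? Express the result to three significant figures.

The cesium chloride structure contains Z = 1 formula unit per cell; M(TlBr) = 204.4 + 79.90 = 284.3 g/mol.
a³ = (3.970 × 10^-8 cm)³ = 6.257 × 10^-23 cm³.
ρ = 1 × 284.3 / (6.022 × 10²³ × 6.257 × 10^-23) = 7.545 g/cm³.

7.55 g/cm³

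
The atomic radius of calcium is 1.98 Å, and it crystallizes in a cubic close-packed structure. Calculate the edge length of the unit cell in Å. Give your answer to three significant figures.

In an FCC lattice, atoms touch along the face diagonal, so √2·a = 4r.
a = 4r/√2 = 4 × 1.98 / 1.4142 = 5.60 Å.

5.60 Å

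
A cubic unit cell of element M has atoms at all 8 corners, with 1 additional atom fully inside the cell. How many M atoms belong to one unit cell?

Corner atoms are shared by 8 cells (1/8 each), interior atoms are unshared.
Net atoms = 8 × 1/8 + 1 = 1 + 1 = 2.

2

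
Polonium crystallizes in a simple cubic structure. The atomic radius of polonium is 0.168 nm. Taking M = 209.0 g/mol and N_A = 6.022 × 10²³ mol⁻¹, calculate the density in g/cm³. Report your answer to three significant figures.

In a simple cubic lattice, atoms touch along the cell edge, so a = 2r, giving a = 0.3360 nm = 3.360 × 10^-8 cm.
With Z = 1, ρ = Z·M/(N_A·a³) = 1 × 209.0 / (6.022 × 10²³ × 3.793 × 10^-23) = 9.149 g/cm³.

9.15 g/cm³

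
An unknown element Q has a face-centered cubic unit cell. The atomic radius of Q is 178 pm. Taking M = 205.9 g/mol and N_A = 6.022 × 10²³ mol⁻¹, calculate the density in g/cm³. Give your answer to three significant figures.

In an FCC lattice, atoms touch along the face diagonal, so √2·a = 4r, giving a = 503.5 pm = 5.035 × 10^-8 cm.
With Z = 4, ρ = Z·M/(N_A·a³) = 4 × 205.9 / (6.022 × 10²³ × 1.276 × 10^-22) = 10.72 g/cm³.

10.7 g/cm³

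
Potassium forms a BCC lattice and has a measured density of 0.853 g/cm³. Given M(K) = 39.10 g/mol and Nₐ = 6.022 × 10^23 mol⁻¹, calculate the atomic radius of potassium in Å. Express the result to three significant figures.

For a BCC cell (Z = 2), a³ = Z·M/(N_A·ρ) = 2 × 39.10 / (6.022 × 10²³ × 0.8530) = 1.522 × 10^-22 cm³, so a = 5.340 × 10^-8 cm = 5.340 Å.
Atoms touch along the body diagonal, so √3·a = 4r, so r = 0.4330 × a = 2.31 Å.

2.31 Å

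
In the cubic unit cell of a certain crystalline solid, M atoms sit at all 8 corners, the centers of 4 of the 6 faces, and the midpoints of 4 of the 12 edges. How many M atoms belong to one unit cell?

Corner atoms are shared by 8 cells (1/8 each), face atoms by 2 (1/2 each), edge atoms by 4 (1/4 each).
Net atoms = 8 × 1/8 + 4 × 1/2 + 4 × 1/4 = 1 + 2 + 1 = 4.

4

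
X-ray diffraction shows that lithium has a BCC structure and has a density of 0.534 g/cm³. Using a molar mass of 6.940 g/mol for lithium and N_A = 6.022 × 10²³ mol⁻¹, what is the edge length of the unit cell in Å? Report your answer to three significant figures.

With Z = 2 atoms per BCC cell, a³ = Z·M/(N_A·ρ) = 2 × 6.940 / (6.022 × 10²³ × 0.5340 g/cm³) = 4.316 × 10^-23 cm³.
a = (4.316 × 10^-23)^(1/3) = 3.508 × 10^-8 cm = 3.51 Å.

3.51 Å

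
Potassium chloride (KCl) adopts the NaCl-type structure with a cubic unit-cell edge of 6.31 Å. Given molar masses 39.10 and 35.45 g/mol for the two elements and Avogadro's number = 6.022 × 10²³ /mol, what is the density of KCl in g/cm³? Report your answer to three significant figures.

The NaCl-type structure contains Z = 4 formula units per cell; M(KCl) = 39.10 + 35.45 = 74.55 g/mol.
a³ = (6.310 × 10^-8 cm)³ = 2.512 × 10^-22 cm³.
ρ = 4 × 74.55 / (6.022 × 10²³ × 2.512 × 10^-22) = 1.971 g/cm³.

1.97 g/cm³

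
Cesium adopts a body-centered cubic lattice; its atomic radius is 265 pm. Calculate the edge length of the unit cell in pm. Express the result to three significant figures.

612 pm

In a BCC lattice, atoms touch along the body diagonal, so √3·a = 4r.
a = 4r/√3 = 4 × 265 / 1.7321 = 612 pm.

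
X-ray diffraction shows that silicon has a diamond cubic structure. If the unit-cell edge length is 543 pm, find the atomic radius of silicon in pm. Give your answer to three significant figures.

118 pm

In a diamond cubic lattice, nearest neighbors lie along the body diagonal with √3·a = 8r.
r = √3·a/8 = 1.7321 × 543 / 8 = 118 pm.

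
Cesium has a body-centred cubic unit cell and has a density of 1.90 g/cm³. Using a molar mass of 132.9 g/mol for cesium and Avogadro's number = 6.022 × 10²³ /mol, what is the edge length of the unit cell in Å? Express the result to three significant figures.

With Z = 2 atoms per BCC cell, a³ = Z·M/(N_A·ρ) = 2 × 132.9 / (6.022 × 10²³ × 1.900 g/cm³) = 2.323 × 10^-22 cm³.
a = (2.323 × 10^-22)^(1/3) = 6.147 × 10^-8 cm = 6.15 Å.

6.15 Å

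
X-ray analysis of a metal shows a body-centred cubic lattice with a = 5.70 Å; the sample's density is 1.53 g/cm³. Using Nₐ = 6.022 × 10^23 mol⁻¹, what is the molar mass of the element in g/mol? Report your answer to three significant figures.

85.3 g/mol

A BCC cell has Z = 2 atoms; a = 5.700 × 10^-8 cm.
M = ρ·N_A·a³/Z = 1.53 × 6.022 × 10²³ × 1.852 × 10^-22 / 2 = 85.3 g/mol.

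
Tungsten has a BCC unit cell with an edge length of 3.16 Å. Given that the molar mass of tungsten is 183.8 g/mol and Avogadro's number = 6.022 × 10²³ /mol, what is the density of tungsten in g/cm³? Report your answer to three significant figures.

A BCC unit cell contains Z = 2 atoms.
Cell volume: a³ = (3.16 Å)³ = (3.160 × 10^-8 cm)³ = 3.155 × 10^-23 cm³.
ρ = Z·M/(N_A·a³) = 2 × 183.8 / (6.022 × 10²³ × 3.155 × 10^-23) = 19.35 g/cm³.

19.3 g/cm³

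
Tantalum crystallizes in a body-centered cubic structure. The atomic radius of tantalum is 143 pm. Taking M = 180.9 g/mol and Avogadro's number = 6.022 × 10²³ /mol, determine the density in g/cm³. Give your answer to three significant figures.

16.7 g/cm³

In a BCC lattice, atoms touch along the body diagonal, so √3·a = 4r, giving a = 330.2 pm = 3.302 × 10^-8 cm.
With Z = 2, ρ = Z·M/(N_A·a³) = 2 × 180.9 / (6.022 × 10²³ × 3.602 × 10^-23) = 16.68 g/cm³.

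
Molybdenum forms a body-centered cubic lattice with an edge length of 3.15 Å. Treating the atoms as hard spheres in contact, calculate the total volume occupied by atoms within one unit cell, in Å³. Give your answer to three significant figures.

In a BCC lattice atoms touch along the body diagonal, so √3·a = 4r, so r = 0.4330a = 1.364 Å.
V_atoms = Z × (4/3)πr³ = 2 × (4/3)π × (1.364)³ = 21.3 Å³.

21.3 Å³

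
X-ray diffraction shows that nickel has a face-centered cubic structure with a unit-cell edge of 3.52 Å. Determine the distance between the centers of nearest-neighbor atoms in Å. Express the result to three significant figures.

2.49 Å

In an FCC structure, atoms touch along the face diagonal, so √2·a = 4r; the nearest-neighbor distance equals 2r = 0.7071·a.
d = 0.7071 × 3.52 = 2.49 Å.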